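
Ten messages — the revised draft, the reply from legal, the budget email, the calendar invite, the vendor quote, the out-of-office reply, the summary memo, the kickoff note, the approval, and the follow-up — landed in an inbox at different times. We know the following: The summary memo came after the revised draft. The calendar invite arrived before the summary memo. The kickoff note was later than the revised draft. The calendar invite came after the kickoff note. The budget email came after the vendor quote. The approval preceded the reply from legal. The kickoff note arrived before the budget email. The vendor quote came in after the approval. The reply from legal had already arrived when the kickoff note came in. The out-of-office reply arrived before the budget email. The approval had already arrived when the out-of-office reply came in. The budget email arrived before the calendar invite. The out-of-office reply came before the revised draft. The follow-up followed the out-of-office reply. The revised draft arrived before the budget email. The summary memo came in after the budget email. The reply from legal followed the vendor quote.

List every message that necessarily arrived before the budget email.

Directly stated before the budget email: the kickoff note, the out-of-office reply, the revised draft, and the vendor quote.
The approval reaches the budget email via the approval → the vendor quote → the budget email.
The reply from legal reaches the budget email via the reply from legal → the kickoff note → the budget email.
No chain forces the calendar invite (or any of the others) ahead of the budget email.

the approval, the kickoff note, the out-of-office reply, the reply from legal, the revised draft, the vendor quote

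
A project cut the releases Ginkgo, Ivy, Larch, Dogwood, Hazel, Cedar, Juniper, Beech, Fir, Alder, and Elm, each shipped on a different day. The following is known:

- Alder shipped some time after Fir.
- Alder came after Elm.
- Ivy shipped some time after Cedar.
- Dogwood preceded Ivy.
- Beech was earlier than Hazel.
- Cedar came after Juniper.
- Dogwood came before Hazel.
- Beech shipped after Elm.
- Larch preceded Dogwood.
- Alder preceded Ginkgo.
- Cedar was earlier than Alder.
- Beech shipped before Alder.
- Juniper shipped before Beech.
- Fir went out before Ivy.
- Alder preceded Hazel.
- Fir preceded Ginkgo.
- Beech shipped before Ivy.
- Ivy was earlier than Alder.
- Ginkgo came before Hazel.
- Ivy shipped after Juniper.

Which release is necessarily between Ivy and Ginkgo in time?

Tracing the constraints gives Ivy → Alder → Ginkgo, so Alder sits after Ivy and before Ginkgo.
No other release is forced both after Ivy and before Ginkgo.

Alder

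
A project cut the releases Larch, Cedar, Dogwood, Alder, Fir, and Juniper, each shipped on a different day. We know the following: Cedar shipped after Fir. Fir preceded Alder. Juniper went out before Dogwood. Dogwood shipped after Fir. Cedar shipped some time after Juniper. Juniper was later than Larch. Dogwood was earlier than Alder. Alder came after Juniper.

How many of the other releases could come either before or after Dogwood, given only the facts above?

Forced before Dogwood: Fir, Juniper, and Larch; forced after Dogwood: Alder.
That leaves Cedar with no forced order relative to Dogwood — 1.

1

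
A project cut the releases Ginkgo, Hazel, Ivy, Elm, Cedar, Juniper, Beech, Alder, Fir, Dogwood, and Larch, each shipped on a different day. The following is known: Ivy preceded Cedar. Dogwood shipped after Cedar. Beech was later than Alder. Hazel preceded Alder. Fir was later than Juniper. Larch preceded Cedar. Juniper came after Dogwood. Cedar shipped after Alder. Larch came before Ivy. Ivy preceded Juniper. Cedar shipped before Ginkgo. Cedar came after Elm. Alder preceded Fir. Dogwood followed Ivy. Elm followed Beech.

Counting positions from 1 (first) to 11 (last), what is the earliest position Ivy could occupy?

2

Larch must come before Ivy — 1 forced predecessor.
Nothing else is forced ahead of Ivy, so its earliest slot is position 1 + 1 = 2.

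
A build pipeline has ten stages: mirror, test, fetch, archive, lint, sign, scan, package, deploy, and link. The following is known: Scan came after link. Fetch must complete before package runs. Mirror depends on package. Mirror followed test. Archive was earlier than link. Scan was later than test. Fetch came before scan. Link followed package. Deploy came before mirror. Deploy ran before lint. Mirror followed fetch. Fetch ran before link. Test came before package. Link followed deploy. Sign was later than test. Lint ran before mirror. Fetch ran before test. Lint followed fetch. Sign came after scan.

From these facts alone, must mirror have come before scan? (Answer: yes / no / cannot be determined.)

No chain of stated constraints runs from mirror to scan, and none runs from scan to mirror either.
So the relative order of mirror and scan is not fixed by the given facts.

cannot be determined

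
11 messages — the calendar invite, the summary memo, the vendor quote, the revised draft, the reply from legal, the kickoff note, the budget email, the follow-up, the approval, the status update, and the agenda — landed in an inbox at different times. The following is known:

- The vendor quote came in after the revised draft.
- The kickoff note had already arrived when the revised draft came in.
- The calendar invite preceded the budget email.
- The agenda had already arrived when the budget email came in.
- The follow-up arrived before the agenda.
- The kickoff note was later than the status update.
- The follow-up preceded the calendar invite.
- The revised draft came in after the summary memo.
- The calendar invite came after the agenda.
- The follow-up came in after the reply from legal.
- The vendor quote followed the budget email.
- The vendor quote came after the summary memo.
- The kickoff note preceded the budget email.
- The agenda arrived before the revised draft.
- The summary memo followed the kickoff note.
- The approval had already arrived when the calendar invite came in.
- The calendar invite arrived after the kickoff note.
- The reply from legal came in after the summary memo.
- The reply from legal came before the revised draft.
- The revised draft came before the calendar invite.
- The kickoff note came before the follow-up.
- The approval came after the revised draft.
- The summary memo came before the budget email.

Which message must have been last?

the vendor quote

Every other message has a chain of constraints placing it before the vendor quote, so the vendor quote is last.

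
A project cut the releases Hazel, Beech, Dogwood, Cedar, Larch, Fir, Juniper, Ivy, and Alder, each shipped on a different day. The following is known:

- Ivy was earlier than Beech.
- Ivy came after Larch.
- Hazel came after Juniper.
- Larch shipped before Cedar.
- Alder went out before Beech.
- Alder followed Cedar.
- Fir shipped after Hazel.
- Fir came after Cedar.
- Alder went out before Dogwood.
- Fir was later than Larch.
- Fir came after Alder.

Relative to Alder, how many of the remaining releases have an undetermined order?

3

Forced before Alder: Cedar and Larch; forced after Alder: Beech, Dogwood, and Fir.
That leaves Hazel, Ivy, and Juniper with no forced order relative to Alder — 3.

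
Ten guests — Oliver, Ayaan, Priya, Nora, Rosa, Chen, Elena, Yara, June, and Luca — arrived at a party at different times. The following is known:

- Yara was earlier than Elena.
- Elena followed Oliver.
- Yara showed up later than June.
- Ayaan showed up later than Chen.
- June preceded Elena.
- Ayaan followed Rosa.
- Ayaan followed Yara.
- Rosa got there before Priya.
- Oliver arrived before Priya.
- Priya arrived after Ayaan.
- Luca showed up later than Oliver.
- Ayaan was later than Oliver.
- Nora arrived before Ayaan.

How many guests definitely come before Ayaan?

6

Directly stated before Ayaan: Chen, Nora, Oliver, Rosa, and Yara.
June reaches Ayaan via June → Yara → Ayaan.
No chain forces Priya (or any of the others) ahead of Ayaan.
That's Chen, June, Nora, Oliver, Rosa, and Yara — 6 in all.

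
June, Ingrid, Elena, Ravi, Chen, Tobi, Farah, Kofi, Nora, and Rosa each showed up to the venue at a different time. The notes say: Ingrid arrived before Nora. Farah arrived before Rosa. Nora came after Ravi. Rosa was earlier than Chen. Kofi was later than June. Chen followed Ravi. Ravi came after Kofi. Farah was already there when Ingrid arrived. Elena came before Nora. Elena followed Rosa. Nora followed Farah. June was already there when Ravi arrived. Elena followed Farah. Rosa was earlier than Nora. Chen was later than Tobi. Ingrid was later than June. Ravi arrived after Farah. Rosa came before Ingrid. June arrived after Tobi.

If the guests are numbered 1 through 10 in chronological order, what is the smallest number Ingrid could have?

Farah, June, Rosa, and Tobi must all come before Ingrid — 4 forced predecessors.
Nothing else is forced ahead of Ingrid, so their earliest slot is position 4 + 1 = 5.

5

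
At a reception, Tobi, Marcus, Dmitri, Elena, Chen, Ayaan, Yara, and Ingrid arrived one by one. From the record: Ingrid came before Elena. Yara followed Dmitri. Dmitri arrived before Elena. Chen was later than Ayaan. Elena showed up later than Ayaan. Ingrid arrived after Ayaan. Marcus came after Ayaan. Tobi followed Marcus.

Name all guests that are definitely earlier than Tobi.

Directly stated before Tobi: Marcus.
Ayaan reaches Tobi via Ayaan → Marcus → Tobi.

Ayaan, Marcus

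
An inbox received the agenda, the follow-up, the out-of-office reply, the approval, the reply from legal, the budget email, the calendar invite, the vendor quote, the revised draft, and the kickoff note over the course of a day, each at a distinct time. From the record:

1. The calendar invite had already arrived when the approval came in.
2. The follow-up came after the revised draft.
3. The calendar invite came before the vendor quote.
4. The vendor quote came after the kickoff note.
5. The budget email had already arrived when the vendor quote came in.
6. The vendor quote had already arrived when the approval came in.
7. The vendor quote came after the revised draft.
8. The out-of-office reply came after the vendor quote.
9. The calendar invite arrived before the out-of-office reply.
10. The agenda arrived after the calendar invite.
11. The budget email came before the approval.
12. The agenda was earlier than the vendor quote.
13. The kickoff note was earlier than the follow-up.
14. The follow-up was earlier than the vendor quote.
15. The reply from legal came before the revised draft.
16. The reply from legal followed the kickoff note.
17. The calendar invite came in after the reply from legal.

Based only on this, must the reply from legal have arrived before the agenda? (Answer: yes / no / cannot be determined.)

Chain the constraints: the reply from legal → the calendar invite → the agenda. Each link is directly stated, so the reply from legal comes before the agenda.

yes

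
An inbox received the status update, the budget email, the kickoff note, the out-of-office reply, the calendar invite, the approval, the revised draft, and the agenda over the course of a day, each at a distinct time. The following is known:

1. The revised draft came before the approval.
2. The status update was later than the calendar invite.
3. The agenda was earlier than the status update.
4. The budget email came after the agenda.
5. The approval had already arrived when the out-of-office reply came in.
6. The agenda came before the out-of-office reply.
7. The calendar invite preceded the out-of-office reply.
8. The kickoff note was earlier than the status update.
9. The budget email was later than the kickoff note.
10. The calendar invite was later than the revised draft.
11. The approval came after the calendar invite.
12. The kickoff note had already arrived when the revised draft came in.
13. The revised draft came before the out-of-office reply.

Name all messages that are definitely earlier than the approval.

Directly stated before the approval: the calendar invite and the revised draft.
The kickoff note reaches the approval via the kickoff note → the revised draft → the approval.

the calendar invite, the kickoff note, the revised draft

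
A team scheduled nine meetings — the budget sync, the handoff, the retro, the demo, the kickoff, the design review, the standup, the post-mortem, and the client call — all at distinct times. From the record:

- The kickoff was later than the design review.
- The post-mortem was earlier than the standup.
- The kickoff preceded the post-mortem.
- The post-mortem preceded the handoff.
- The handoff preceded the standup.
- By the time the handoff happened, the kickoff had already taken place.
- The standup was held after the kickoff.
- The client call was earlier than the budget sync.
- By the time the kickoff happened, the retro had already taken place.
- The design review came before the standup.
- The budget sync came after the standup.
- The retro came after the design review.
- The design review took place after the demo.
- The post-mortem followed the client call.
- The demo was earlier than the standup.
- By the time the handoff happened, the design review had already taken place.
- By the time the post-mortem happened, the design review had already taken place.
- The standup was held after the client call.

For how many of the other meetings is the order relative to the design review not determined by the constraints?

1

Forced before the design review: the demo; forced after the design review: the budget sync, the handoff, the kickoff, the post-mortem, the retro, and the standup.
That leaves the client call with no forced order relative to the design review — 1.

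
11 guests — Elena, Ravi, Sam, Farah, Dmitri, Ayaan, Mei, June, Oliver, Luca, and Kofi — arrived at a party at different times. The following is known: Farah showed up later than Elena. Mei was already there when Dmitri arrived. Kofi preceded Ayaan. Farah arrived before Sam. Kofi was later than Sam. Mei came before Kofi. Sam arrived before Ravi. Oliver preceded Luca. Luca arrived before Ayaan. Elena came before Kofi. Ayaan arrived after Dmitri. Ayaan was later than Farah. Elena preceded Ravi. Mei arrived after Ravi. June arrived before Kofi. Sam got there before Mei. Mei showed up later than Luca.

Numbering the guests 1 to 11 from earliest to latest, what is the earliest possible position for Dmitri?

Elena, Farah, Luca, Mei, Oliver, Ravi, and Sam must all come before Dmitri — 7 forced predecessors.
Nothing else is forced ahead of Dmitri, so their earliest slot is position 7 + 1 = 8.

8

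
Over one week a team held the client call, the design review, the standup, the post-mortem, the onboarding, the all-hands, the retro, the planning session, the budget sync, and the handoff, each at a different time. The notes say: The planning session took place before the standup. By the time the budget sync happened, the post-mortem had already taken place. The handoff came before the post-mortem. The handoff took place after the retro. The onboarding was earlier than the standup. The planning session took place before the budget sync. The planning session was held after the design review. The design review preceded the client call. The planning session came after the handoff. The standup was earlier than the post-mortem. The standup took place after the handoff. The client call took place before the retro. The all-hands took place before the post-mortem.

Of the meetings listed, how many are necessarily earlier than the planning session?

Directly stated before the planning session: the design review and the handoff.
The client call reaches the planning session via the client call → the retro → the handoff → the planning session.
The retro reaches the planning session via the retro → the handoff → the planning session.
No chain forces the post-mortem (or any of the others) ahead of the planning session.
That's the client call, the design review, the handoff, and the retro — 4 in all.

4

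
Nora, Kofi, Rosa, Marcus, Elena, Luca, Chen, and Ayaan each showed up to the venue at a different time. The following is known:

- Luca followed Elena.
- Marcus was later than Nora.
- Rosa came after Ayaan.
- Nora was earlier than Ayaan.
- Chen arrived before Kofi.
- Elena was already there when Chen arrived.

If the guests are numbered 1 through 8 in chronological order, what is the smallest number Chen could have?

Elena must come before Chen — 1 forced predecessor.
Nothing else is forced ahead of Chen, so their earliest slot is position 1 + 1 = 2.

2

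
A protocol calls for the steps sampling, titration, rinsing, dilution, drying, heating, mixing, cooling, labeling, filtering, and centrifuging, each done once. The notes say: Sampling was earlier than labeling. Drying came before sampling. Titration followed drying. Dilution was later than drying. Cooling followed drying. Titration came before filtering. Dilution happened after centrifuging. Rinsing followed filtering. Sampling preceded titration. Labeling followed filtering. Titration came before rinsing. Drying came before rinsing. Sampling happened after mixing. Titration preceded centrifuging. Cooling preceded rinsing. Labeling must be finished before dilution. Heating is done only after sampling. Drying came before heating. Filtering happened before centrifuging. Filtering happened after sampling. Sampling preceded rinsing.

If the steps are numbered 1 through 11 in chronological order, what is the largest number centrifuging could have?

10

Centrifuging must come before dilution — 1 step forced after it.
Everything else can be placed before centrifuging in some valid order, so centrifuging can sit as late as position 11 − 1 = 10.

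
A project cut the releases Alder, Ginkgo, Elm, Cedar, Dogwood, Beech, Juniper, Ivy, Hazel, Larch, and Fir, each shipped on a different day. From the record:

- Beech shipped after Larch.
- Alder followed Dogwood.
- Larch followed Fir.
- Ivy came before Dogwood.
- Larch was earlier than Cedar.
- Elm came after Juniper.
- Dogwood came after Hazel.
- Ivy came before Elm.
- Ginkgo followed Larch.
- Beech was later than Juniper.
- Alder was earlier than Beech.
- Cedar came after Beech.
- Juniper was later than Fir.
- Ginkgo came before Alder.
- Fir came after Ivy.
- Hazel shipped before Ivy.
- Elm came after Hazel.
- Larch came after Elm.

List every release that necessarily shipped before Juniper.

Directly stated before Juniper: Fir.
Hazel reaches Juniper via Hazel → Ivy → Fir → Juniper.
Ivy reaches Juniper via Ivy → Fir → Juniper.
No chain forces Dogwood (or any of the others) ahead of Juniper.

Fir, Hazel, Ivy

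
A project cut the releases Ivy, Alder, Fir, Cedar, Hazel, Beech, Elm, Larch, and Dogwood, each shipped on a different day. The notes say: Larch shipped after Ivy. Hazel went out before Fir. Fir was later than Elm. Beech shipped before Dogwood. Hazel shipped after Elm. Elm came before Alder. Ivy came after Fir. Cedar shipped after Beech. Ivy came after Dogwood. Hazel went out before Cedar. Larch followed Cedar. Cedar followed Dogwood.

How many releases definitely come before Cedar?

Directly stated before Cedar: Beech, Dogwood, and Hazel.
Elm reaches Cedar via Elm → Hazel → Cedar.
That's Beech, Dogwood, Elm, and Hazel — 4 in all.

4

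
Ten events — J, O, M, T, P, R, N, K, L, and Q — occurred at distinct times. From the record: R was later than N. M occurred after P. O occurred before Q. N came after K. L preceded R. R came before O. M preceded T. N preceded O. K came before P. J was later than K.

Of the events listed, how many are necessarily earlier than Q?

5

Directly stated before Q: O.
K reaches Q via K → N → O → Q.
L reaches Q via L → R → O → Q.
N reaches Q via N → O → Q.
Likewise R reaches Q by chaining the stated constraints.
No chain forces J (or any of the others) ahead of Q.
That's K, L, N, O, and R — 5 in all.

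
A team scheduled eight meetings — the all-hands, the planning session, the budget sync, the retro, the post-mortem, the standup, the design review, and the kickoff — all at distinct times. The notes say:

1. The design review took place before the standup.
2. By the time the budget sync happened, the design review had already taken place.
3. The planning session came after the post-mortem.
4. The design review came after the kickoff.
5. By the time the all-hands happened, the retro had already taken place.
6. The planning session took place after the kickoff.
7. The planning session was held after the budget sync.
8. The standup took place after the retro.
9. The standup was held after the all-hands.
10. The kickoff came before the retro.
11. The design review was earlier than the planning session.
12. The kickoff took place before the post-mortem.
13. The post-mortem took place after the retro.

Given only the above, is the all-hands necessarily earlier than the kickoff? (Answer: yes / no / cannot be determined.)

no

Tracing the constraints gives the kickoff → the retro → the all-hands, so the kickoff must come before the all-hands.
That means the all-hands cannot be before the kickoff.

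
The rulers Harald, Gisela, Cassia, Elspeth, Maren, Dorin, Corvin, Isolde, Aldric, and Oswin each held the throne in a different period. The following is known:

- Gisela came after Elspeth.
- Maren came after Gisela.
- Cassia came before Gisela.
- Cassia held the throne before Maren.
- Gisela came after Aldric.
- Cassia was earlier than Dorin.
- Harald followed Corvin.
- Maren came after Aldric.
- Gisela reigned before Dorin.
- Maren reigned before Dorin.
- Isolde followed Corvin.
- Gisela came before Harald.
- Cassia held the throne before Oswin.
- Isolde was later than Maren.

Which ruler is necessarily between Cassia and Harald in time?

Tracing the constraints gives Cassia → Gisela → Harald, so Gisela sits after Cassia and before Harald.
No other ruler is forced both after Cassia and before Harald.

Gisela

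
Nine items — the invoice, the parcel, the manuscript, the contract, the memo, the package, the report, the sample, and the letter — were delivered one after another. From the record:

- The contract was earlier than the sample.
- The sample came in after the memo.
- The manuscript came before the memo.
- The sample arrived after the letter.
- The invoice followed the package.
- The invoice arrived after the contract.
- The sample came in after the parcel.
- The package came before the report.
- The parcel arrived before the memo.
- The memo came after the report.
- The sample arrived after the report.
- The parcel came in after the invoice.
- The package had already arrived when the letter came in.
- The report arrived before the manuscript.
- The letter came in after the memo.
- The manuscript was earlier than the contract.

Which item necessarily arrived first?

the package

The package has a chain of constraints placing it before every other item, so the package must be first.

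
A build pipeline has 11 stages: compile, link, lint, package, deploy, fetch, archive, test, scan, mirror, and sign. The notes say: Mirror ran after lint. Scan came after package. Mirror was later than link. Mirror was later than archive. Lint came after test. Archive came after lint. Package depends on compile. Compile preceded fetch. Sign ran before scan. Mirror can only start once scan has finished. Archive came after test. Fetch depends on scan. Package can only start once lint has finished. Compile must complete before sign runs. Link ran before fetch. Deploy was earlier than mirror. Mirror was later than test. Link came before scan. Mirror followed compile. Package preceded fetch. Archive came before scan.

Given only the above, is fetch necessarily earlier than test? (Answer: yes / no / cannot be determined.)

Tracing the constraints gives test → archive → scan → fetch, so test must come before fetch.
That means fetch cannot be before test.

no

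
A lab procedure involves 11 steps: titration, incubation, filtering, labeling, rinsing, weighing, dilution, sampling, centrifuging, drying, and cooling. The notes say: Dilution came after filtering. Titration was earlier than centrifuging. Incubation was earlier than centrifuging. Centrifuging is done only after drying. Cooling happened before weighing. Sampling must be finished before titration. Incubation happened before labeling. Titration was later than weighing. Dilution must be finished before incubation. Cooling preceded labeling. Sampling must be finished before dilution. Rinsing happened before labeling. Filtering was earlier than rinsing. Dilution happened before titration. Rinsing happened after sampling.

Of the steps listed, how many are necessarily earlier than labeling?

Directly stated before labeling: cooling, incubation, and rinsing.
Dilution reaches labeling via dilution → incubation → labeling.
Filtering reaches labeling via filtering → rinsing → labeling.
Sampling reaches labeling via sampling → rinsing → labeling.
That's cooling, dilution, filtering, incubation, rinsing, and sampling — 6 in all.

6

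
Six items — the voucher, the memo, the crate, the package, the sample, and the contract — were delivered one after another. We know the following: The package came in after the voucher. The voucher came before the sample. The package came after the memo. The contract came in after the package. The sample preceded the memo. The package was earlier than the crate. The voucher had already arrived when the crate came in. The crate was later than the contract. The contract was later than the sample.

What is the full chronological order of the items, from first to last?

The constraints fix every adjacent pair, so only one ordering works:
the voucher → the sample → the memo → the package → the contract → the crate.

the voucher, the sample, the memo, the package, the contract, the crate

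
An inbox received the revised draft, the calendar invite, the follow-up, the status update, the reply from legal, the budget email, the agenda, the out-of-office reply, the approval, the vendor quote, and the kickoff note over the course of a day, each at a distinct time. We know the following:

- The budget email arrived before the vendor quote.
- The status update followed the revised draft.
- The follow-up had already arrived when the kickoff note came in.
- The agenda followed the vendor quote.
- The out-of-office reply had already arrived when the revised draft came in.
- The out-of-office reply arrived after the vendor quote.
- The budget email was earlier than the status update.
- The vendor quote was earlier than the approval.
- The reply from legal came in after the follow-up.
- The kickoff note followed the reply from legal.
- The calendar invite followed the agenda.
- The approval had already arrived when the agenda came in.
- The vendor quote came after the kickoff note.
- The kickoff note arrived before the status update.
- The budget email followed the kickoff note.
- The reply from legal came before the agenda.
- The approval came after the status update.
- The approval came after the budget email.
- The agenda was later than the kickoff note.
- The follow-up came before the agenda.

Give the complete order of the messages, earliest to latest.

The constraints fix every adjacent pair, so only one ordering works:
the follow-up → the reply from legal → the kickoff note → the budget email → the vendor quote → the out-of-office reply → the revised draft → the status update → the approval → the agenda → the calendar invite.

the follow-up, the reply from legal, the kickoff note, the budget email, the vendor quote, the out-of-office reply, the revised draft, the status update, the approval, the agenda, the calendar invite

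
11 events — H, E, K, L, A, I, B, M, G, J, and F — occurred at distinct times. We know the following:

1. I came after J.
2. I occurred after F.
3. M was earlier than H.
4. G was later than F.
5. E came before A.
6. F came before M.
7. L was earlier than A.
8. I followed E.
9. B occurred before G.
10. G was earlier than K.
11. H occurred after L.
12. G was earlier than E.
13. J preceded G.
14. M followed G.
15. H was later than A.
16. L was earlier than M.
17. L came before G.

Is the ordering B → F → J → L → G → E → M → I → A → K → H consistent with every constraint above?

yes

Check each stated constraint against the proposed order — e.g. F is ahead of I; L is ahead of H. Every pair is in the required order; nothing is violated.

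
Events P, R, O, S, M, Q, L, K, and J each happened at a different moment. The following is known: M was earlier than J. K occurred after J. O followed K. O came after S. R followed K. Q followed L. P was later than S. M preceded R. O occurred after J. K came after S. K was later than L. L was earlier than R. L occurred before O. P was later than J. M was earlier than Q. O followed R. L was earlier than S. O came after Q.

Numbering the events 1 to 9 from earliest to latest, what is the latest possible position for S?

S must come before K, O, P, and R — 4 events forced after it.
Everything else can be placed before S in some valid order, so S can sit as late as position 9 − 4 = 5.

5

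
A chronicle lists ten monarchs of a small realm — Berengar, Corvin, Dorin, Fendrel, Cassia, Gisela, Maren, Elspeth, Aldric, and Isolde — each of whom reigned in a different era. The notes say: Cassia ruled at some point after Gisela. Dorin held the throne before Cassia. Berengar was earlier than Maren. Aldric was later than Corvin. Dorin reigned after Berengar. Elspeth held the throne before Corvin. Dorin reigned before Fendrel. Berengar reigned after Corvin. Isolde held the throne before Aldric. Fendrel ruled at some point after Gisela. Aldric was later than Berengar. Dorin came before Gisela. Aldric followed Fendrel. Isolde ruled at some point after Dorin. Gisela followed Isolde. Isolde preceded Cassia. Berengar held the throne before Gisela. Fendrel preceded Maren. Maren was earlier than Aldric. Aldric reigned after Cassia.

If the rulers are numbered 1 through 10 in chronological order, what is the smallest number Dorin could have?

Berengar, Corvin, and Elspeth must all come before Dorin — 3 forced predecessors.
Nothing else is forced ahead of Dorin, so their earliest slot is position 3 + 1 = 4.

4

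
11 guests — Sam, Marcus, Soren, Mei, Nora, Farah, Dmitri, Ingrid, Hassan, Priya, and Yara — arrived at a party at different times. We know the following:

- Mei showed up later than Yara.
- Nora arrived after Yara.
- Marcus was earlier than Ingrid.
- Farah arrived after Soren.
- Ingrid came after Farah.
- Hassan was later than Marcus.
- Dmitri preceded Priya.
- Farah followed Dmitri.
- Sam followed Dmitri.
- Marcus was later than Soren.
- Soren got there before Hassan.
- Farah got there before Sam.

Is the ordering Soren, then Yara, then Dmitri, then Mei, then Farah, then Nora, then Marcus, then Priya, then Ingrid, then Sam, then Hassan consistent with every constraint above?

Check each stated constraint against the proposed order — e.g. Dmitri is ahead of Sam; Soren is ahead of Hassan. Every pair is in the required order; nothing is violated.

yes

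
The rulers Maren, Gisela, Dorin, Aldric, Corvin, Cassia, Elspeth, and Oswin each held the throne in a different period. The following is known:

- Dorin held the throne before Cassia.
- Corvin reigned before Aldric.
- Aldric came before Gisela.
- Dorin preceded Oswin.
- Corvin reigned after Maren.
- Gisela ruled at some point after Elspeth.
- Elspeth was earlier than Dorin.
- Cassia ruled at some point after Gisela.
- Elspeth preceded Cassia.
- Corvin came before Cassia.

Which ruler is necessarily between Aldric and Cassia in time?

Gisela

Tracing the constraints gives Aldric → Gisela → Cassia, so Gisela sits after Aldric and before Cassia.
No other ruler is forced both after Aldric and before Cassia.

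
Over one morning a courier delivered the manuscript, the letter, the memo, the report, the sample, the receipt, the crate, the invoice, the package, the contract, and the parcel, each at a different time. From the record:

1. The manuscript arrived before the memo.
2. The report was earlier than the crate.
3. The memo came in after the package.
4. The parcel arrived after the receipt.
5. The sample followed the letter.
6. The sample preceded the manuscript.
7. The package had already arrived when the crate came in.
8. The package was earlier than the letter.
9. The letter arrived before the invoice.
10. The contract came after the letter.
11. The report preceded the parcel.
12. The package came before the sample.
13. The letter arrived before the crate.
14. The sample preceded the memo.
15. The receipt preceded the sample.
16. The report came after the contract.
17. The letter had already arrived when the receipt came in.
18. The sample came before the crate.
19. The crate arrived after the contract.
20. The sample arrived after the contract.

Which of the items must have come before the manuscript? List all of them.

Directly stated before the manuscript: the sample.
The contract reaches the manuscript via the contract → the sample → the manuscript.
The letter reaches the manuscript via the letter → the sample → the manuscript.
The package reaches the manuscript via the package → the sample → the manuscript.
Likewise the receipt reaches the manuscript by chaining the stated constraints.
No chain forces the memo (or any of the others) ahead of the manuscript.

the contract, the letter, the package, the receipt, the sample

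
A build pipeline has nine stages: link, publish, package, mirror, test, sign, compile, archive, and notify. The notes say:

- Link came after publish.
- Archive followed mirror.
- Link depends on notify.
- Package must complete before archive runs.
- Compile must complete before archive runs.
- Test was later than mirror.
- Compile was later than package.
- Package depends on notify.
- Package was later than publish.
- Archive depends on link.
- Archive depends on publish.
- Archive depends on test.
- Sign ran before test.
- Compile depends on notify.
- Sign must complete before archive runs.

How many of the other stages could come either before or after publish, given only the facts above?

Forced after publish: archive, compile, link, and package.
That leaves mirror, notify, sign, and test with no forced order relative to publish — 4.

4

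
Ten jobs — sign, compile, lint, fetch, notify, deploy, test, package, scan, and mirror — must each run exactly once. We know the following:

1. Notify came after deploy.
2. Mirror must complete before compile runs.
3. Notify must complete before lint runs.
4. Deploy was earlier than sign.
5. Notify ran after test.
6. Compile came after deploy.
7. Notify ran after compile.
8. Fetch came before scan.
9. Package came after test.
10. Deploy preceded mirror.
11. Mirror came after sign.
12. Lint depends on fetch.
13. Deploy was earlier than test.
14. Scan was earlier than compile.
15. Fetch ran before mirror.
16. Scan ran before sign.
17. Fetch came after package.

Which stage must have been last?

lint

Every other stage has a chain of constraints placing it before lint, so lint is last.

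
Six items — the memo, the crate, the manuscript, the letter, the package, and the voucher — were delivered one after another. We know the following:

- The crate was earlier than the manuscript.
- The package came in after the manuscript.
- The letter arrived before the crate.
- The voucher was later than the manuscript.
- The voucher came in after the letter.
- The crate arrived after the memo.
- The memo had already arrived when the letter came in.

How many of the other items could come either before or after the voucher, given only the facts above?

1

Forced before the voucher: the crate, the letter, the manuscript, and the memo.
That leaves the package with no forced order relative to the voucher — 1.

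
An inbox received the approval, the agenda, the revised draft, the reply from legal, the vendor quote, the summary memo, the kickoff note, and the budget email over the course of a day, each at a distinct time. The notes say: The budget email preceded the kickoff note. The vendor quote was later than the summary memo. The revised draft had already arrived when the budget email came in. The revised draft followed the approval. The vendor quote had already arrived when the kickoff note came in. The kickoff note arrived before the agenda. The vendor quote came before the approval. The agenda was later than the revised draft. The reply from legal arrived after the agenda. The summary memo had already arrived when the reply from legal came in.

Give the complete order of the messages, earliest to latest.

The constraints fix every adjacent pair, so only one ordering works:
the summary memo → the vendor quote → the approval → the revised draft → the budget email → the kickoff note → the agenda → the reply from legal.

the summary memo, the vendor quote, the approval, the revised draft, the budget email, the kickoff note, the agenda, the reply from legal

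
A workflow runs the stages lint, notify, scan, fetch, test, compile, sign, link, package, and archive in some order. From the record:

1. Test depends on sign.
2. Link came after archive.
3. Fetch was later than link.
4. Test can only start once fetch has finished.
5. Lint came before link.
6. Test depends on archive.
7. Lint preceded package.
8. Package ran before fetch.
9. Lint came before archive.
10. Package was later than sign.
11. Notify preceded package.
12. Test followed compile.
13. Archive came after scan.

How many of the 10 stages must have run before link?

3

Directly stated before link: archive and lint.
Scan reaches link via scan → archive → link.
That's archive, lint, and scan — 3 in all.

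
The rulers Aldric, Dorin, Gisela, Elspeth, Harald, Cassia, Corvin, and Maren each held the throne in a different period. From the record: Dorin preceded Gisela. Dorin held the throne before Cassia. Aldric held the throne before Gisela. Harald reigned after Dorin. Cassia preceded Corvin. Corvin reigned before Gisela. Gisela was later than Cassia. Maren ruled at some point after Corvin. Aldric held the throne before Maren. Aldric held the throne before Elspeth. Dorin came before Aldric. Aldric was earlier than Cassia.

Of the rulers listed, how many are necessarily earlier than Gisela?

Directly stated before Gisela: Aldric, Cassia, Corvin, and Dorin.
No chain forces Elspeth (or any of the others) ahead of Gisela.
That's Aldric, Cassia, Corvin, and Dorin — 4 in all.

4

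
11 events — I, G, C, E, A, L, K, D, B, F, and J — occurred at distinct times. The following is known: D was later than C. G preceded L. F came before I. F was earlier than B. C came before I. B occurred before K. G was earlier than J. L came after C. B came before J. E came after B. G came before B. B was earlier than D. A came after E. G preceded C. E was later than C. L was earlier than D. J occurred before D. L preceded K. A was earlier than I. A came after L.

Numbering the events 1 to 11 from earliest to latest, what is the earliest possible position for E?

B, C, F, and G must all come before E — 4 forced predecessors.
Nothing else is forced ahead of E, so its earliest slot is position 4 + 1 = 5.

5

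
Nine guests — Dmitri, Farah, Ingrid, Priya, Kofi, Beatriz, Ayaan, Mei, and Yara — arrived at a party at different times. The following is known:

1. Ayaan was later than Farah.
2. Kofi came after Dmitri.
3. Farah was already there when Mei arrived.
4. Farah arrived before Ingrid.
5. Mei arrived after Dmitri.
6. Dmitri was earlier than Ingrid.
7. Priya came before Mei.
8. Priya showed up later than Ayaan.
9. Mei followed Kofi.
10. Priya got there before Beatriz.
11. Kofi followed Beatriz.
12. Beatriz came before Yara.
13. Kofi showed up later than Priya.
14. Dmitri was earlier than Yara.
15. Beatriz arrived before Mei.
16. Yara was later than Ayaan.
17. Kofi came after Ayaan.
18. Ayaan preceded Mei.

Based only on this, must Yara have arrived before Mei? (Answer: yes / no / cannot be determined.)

cannot be determined

No chain of stated constraints runs from Yara to Mei, and none runs from Mei to Yara either.
So the relative order of Yara and Mei is not fixed by the given facts.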